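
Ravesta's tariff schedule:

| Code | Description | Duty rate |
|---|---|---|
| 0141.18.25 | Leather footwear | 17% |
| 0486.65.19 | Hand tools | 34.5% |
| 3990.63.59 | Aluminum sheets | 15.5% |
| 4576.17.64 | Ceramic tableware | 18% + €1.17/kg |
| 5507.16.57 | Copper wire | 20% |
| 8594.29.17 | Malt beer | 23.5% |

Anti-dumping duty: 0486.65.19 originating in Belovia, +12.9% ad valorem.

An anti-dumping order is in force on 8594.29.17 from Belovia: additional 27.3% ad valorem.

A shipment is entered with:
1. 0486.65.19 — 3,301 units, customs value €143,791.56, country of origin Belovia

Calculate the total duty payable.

€68,157.20

Line 1 (0486.65.19, Belovia, 3,301 units, €143,791.56):
Base rate for 0486.65.19 is 34.5%.
Additional duty on 0486.65.19 from Belovia: +12.9%. Applied ad valorem rate: 34.5% + 12.9% = 47.4%.
Duty = €143,791.56 × 47.4% = €68,157.20.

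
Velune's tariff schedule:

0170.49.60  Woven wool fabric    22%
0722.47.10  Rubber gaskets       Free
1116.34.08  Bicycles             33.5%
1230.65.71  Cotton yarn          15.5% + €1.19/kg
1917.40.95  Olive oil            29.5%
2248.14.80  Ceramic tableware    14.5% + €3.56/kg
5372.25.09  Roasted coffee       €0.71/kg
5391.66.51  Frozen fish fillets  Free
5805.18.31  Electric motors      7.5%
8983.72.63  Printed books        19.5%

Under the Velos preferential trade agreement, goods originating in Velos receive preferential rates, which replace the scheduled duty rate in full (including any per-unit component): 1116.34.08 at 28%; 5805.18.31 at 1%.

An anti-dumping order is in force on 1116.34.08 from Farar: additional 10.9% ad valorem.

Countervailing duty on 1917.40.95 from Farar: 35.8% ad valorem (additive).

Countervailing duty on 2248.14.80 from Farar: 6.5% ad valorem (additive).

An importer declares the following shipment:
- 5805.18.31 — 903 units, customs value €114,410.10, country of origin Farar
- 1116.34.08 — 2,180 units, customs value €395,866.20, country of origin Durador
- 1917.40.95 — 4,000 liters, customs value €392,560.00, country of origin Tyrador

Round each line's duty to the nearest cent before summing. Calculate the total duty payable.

€257,001.14

Line 1 (5805.18.31, Farar, 903 units, €114,410.10):
Base rate for 5805.18.31 is 7.5%.
5805.18.31 has an FTA preferential rate, but origin Farar is not Velos; base rate stands.
Duty = €114,410.10 × 7.5% = €8,580.76.
Line 2 (1116.34.08, Durador, 2,180 units, €395,866.20):
Base rate for 1116.34.08 is 33.5%.
1116.34.08 has an FTA preferential rate, but origin Durador is not Velos; base rate stands.
The additional-duty order on 1116.34.08 targets Farar, not Durador; it does not apply.
Duty = €395,866.20 × 33.5% = €132,615.18.
Line 3 (1917.40.95, Tyrador, 4,000 liters, €392,560.00):
Base rate for 1917.40.95 is 29.5%.
The additional-duty order on 1917.40.95 targets Farar, not Tyrador; it does not apply.
Duty = €392,560.00 × 29.5% = €115,805.20.
Total = €8,580.76 + €132,615.18 + €115,805.20 = €257,001.14.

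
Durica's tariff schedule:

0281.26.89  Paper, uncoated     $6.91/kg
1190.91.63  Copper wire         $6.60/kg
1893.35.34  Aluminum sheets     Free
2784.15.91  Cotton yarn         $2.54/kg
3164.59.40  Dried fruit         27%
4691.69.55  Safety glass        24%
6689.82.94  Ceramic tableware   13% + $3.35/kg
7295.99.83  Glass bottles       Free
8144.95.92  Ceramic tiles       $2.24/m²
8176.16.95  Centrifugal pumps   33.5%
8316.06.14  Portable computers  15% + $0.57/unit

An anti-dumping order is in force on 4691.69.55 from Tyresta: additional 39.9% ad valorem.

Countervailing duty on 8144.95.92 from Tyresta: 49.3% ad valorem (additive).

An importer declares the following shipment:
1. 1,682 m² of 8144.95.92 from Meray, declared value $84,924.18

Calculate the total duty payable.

$3,767.68

Line 1 (8144.95.92, Meray, 1,682 m², $84,924.18):
Base rate for 8144.95.92 is $2.24/m².
The additional-duty order on 8144.95.92 targets Tyresta, not Meray; it does not apply.
Duty = 1,682 × $2.24 = $3,767.68.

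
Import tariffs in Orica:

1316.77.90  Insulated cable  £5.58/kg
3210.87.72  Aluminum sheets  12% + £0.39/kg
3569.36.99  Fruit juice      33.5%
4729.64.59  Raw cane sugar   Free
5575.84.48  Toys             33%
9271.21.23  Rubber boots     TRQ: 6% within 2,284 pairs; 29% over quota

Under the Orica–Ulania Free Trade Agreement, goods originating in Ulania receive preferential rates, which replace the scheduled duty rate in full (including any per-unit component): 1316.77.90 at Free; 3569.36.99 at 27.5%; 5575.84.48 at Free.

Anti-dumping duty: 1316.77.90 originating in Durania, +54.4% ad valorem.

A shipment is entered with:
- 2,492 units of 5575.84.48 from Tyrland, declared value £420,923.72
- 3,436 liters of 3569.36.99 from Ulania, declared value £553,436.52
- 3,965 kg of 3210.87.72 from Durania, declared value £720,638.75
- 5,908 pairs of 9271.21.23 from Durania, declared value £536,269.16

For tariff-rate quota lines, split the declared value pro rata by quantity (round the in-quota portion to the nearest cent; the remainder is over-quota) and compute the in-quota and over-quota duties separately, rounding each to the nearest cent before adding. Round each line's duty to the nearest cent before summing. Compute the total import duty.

Line 1 (5575.84.48, Tyrland, 2,492 units, £420,923.72):
Base rate for 5575.84.48 is 33%.
5575.84.48 has an FTA preferential rate, but origin Tyrland is not Ulania; base rate stands.
Duty = £420,923.72 × 33% = £138,904.83.
Line 2 (3569.36.99, Ulania, 3,436 liters, £553,436.52):
Base rate for 3569.36.99 is 33.5%.
Origin Ulania qualifies under the Orica–Ulania agreement and 3569.36.99 is covered: preferential rate 27.5% applies instead.
Duty = £553,436.52 × 27.5% = £152,195.04.
Line 3 (3210.87.72, Durania, 3,965 kg, £720,638.75):
Base rate for 3210.87.72 is 12% + £0.39/kg.
Duty = £720,638.75 × 12% + 3,965 × £0.39 = £88,023.00.
Line 4 (9271.21.23, Durania, 5,908 pairs, £536,269.16):
Code 9271.21.23 is under a tariff-rate quota (threshold 2,284 pairs). In-quota: 2,284 pairs at 6%; over-quota: 3,624 pairs at 29%.
Pro-rata value split: in-quota = £536,269.16 × 2,284/5,908 = £207,318.68; over-quota = £536,269.16 − £207,318.68 = £328,950.48.
In-quota duty = £207,318.68 × 6% = £12,439.12. Over-quota duty = £328,950.48 × 29% = £95,395.64.
Line duty = £12,439.12 + £95,395.64 = £107,834.76.
Total = £138,904.83 + £152,195.04 + £88,023.00 + £107,834.76 = £486,957.63.

£486,957.63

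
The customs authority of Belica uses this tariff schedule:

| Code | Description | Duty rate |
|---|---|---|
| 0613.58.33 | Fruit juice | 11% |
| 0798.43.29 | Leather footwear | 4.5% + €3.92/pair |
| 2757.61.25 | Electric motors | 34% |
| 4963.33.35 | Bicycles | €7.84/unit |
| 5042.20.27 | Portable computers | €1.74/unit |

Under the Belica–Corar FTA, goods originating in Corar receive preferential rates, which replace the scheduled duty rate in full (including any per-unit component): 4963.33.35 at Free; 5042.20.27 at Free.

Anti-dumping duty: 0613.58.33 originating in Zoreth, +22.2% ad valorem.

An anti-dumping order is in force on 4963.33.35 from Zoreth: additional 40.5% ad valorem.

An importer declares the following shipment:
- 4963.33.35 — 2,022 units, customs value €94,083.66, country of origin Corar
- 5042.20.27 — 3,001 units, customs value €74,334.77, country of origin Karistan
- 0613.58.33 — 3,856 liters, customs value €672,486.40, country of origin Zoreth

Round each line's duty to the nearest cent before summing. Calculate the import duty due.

€228,487.22

Line 1 (4963.33.35, Corar, 2,022 units, €94,083.66):
Base rate for 4963.33.35 is €7.84/unit.
Origin Corar qualifies under the Belica–Corar agreement and 4963.33.35 is covered: preferential rate Free applies instead.
The additional-duty order on 4963.33.35 targets Zoreth, not Corar; it does not apply.
Duty = €94,083.66 × 0% = €0.00.
Line 2 (5042.20.27, Karistan, 3,001 units, €74,334.77):
Base rate for 5042.20.27 is €1.74/unit.
5042.20.27 has an FTA preferential rate, but origin Karistan is not Corar; base rate stands.
Duty = 3,001 × €1.74 = €5,221.74.
Line 3 (0613.58.33, Zoreth, 3,856 liters, €672,486.40):
Base rate for 0613.58.33 is 11%.
Additional duty on 0613.58.33 from Zoreth: +22.2%. Applied ad valorem rate: 11% + 22.2% = 33.2%.
Duty = €672,486.40 × 33.2% = €223,265.48.
Total = €0.00 + €5,221.74 + €223,265.48 = €228,487.22.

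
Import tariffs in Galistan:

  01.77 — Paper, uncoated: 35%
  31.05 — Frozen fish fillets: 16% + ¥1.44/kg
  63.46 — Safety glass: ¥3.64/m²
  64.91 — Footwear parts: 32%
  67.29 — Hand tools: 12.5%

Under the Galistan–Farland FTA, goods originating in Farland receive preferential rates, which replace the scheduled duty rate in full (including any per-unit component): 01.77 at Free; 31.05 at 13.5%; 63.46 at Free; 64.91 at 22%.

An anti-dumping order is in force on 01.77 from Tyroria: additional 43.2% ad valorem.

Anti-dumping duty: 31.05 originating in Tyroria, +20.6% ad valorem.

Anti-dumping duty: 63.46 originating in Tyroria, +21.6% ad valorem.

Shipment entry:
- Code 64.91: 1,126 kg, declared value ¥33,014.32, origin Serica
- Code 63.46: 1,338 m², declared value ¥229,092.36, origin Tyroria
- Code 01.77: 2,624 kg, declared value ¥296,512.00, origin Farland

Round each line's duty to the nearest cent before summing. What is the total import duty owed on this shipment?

¥64,918.85

Line 1 (64.91, Serica, 1,126 kg, ¥33,014.32):
Base rate for 64.91 is 32%.
64.91 has an FTA preferential rate, but origin Serica is not Farland; base rate stands.
Duty = ¥33,014.32 × 32% = ¥10,564.58.
Line 2 (63.46, Tyroria, 1,338 m², ¥229,092.36):
Base rate for 63.46 is ¥3.64/m².
63.46 has an FTA preferential rate, but origin Tyroria is not Farland; base rate stands.
Additional duty on 63.46 from Tyroria: +21.6% ad valorem. Applied ad valorem rate = 21.6%.
Duty = ¥229,092.36 × 21.6% + 1,338 × ¥3.64 = ¥54,354.27.
Line 3 (01.77, Farland, 2,624 kg, ¥296,512.00):
Base rate for 01.77 is 35%.
Origin Farland qualifies under the Galistan–Farland agreement and 01.77 is covered: preferential rate Free applies instead.
The additional-duty order on 01.77 targets Tyroria, not Farland; it does not apply.
Duty = ¥296,512.00 × 0% = ¥0.00.
Total = ¥10,564.58 + ¥54,354.27 + ¥0.00 = ¥64,918.85.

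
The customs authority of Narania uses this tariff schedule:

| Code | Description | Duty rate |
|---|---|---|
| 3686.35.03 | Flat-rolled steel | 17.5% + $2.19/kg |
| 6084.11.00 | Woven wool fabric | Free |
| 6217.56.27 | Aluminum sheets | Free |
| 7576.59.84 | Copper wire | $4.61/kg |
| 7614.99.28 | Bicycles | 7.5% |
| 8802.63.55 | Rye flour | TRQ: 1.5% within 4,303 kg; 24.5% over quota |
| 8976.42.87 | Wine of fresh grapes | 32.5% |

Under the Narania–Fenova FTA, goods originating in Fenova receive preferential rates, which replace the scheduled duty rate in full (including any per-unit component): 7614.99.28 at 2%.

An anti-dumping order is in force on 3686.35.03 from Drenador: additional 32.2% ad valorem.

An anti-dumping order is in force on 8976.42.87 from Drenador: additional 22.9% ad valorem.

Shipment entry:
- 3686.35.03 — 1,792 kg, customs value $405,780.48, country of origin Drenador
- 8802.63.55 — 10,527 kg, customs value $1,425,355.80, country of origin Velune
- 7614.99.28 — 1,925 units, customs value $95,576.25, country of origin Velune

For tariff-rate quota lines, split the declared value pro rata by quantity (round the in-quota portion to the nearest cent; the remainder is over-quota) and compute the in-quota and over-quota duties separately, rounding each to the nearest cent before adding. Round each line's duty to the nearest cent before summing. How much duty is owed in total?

$427,973.74

Line 1 (3686.35.03, Drenador, 1,792 kg, $405,780.48):
Base rate for 3686.35.03 is 17.5% + $2.19/kg.
Additional duty on 3686.35.03 from Drenador: +32.2%. Applied ad valorem rate: 17.5% + 32.2% = 49.7%.
Duty = $405,780.48 × 49.7% + 1,792 × $2.19 = $205,597.38.
Line 2 (8802.63.55, Velune, 10,527 kg, $1,425,355.80):
Code 8802.63.55 is under a tariff-rate quota (threshold 4,303 kg). In-quota: 4,303 kg at 1.5%; over-quota: 6,224 kg at 24.5%.
Pro-rata value split: in-quota = $1,425,355.80 × 4,303/10,527 = $582,626.20; over-quota = $1,425,355.80 − $582,626.20 = $842,729.60.
In-quota duty = $582,626.20 × 1.5% = $8,739.39. Over-quota duty = $842,729.60 × 24.5% = $206,468.75.
Line duty = $8,739.39 + $206,468.75 = $215,208.14.
Line 3 (7614.99.28, Velune, 1,925 units, $95,576.25):
Base rate for 7614.99.28 is 7.5%.
7614.99.28 has an FTA preferential rate, but origin Velune is not Fenova; base rate stands.
Duty = $95,576.25 × 7.5% = $7,168.22.
Total = $205,597.38 + $215,208.14 + $7,168.22 = $427,973.74.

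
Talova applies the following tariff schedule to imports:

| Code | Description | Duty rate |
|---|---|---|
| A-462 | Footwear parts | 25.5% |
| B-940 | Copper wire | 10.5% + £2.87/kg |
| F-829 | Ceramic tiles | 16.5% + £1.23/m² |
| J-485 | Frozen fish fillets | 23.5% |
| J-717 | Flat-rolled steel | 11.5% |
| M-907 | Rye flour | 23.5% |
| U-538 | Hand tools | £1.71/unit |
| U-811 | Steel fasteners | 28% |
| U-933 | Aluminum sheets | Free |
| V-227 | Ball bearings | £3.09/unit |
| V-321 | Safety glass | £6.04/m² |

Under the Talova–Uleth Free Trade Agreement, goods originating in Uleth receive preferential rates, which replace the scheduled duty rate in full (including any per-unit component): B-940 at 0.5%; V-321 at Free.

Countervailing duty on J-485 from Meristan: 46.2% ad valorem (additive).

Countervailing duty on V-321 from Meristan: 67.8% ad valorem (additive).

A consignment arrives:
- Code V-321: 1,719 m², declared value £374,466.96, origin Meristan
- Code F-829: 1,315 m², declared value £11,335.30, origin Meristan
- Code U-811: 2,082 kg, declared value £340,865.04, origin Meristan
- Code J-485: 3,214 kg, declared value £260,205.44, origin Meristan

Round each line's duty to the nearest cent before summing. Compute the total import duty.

Line 1 (V-321, Meristan, 1,719 m², £374,466.96):
Base rate for V-321 is £6.04/m².
V-321 has an FTA preferential rate, but origin Meristan is not Uleth; base rate stands.
Additional duty on V-321 from Meristan: +67.8% ad valorem. Applied ad valorem rate = 67.8%.
Duty = £374,466.96 × 67.8% + 1,719 × £6.04 = £264,271.36.
Line 2 (F-829, Meristan, 1,315 m², £11,335.30):
Base rate for F-829 is 16.5% + £1.23/m².
Duty = £11,335.30 × 16.5% + 1,315 × £1.23 = £3,487.77.
Line 3 (U-811, Meristan, 2,082 kg, £340,865.04):
Base rate for U-811 is 28%.
Duty = £340,865.04 × 28% = £95,442.21.
Line 4 (J-485, Meristan, 3,214 kg, £260,205.44):
Base rate for J-485 is 23.5%.
Additional duty on J-485 from Meristan: +46.2%. Applied ad valorem rate: 23.5% + 46.2% = 69.7%.
Duty = £260,205.44 × 69.7% = £181,363.19.
Total = £264,271.36 + £3,487.77 + £95,442.21 + £181,363.19 = £544,564.53.

£544,564.53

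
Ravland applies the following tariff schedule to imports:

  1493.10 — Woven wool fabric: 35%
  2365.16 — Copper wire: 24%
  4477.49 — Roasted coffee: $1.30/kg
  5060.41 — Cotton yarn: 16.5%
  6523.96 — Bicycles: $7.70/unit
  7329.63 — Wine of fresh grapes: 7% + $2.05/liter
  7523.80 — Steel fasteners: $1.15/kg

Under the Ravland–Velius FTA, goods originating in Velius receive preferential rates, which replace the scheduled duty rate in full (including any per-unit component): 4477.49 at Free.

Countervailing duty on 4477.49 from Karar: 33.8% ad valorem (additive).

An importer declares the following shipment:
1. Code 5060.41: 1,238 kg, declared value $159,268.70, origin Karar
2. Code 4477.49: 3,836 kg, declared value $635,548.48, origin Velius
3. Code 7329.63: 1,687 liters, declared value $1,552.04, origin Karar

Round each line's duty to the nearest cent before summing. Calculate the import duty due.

$29,846.33

Line 1 (5060.41, Karar, 1,238 kg, $159,268.70):
Base rate for 5060.41 is 16.5%.
Duty = $159,268.70 × 16.5% = $26,279.34.
Line 2 (4477.49, Velius, 3,836 kg, $635,548.48):
Base rate for 4477.49 is $1.30/kg.
Origin Velius qualifies under the Ravland–Velius agreement and 4477.49 is covered: preferential rate Free applies instead.
The additional-duty order on 4477.49 targets Karar, not Velius; it does not apply.
Duty = $635,548.48 × 0% = $0.00.
Line 3 (7329.63, Karar, 1,687 liters, $1,552.04):
Base rate for 7329.63 is 7% + $2.05/liter.
Duty = $1,552.04 × 7% + 1,687 × $2.05 = $3,566.99.
Total = $26,279.34 + $0.00 + $3,566.99 = $29,846.33.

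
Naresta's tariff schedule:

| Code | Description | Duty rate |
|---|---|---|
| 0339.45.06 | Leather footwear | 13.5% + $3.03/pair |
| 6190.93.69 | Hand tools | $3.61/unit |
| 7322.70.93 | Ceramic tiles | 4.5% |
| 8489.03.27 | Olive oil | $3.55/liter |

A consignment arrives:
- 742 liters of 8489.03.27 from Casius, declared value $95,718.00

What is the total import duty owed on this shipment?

Line 1 (8489.03.27, Casius, 742 liters, $95,718.00):
Base rate for 8489.03.27 is $3.55/liter.
Duty = 742 × $3.55 = $2,634.10.

$2,634.10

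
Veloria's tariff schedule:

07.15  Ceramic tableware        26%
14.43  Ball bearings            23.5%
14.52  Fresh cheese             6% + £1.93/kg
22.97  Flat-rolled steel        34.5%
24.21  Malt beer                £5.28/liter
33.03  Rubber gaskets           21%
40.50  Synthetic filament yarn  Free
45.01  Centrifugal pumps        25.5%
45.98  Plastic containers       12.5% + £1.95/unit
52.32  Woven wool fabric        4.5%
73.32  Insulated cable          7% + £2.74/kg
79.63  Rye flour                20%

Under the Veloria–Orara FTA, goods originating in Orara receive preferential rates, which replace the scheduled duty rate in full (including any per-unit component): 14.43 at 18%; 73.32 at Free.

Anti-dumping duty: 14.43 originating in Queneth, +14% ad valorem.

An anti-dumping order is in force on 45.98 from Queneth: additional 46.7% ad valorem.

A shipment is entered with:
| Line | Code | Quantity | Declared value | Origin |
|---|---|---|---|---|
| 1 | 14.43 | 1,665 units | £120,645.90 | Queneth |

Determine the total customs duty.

£45,242.21

Line 1 (14.43, Queneth, 1,665 units, £120,645.90):
Base rate for 14.43 is 23.5%.
14.43 has an FTA preferential rate, but origin Queneth is not Orara; base rate stands.
Additional duty on 14.43 from Queneth: +14%. Applied ad valorem rate: 23.5% + 14% = 37.5%.
Duty = £120,645.90 × 37.5% = £45,242.21.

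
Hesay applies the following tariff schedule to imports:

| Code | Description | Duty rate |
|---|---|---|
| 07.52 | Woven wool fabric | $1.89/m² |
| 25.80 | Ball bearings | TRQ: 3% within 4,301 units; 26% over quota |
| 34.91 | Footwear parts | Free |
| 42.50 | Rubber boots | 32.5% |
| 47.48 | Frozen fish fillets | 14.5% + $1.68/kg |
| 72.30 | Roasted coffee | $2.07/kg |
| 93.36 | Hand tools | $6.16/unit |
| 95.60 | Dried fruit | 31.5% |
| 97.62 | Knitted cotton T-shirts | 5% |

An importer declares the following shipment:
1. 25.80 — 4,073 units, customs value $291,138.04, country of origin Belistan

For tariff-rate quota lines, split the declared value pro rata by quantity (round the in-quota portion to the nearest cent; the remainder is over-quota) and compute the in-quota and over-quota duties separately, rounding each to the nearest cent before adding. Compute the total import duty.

Line 1 (25.80, Belistan, 4,073 units, $291,138.04):
Code 25.80 is under a tariff-rate quota (threshold 4,301 units). Quantity 4,073 units is within the quota, so the in-quota rate 3% applies to the full value.
Duty = $291,138.04 × 3% = $8,734.14.

$8,734.14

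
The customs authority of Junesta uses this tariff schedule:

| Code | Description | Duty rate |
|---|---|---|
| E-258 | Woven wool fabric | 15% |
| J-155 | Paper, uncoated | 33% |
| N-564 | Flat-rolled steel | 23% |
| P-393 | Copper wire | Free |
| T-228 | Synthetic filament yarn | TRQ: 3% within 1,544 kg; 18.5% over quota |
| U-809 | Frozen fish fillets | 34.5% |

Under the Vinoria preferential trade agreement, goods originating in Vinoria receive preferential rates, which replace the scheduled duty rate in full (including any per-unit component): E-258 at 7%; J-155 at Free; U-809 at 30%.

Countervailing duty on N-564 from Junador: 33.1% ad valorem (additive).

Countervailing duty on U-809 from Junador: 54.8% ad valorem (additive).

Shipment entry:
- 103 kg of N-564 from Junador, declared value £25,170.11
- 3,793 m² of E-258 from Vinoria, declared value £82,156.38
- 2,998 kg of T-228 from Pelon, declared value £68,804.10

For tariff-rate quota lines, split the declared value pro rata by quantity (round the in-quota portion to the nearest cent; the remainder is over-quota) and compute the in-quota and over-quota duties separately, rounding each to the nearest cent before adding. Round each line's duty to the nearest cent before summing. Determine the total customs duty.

Line 1 (N-564, Junador, 103 kg, £25,170.11):
Base rate for N-564 is 23%.
Additional duty on N-564 from Junador: +33.1%. Applied ad valorem rate: 23% + 33.1% = 56.1%.
Duty = £25,170.11 × 56.1% = £14,120.43.
Line 2 (E-258, Vinoria, 3,793 m², £82,156.38):
Base rate for E-258 is 15%.
Origin Vinoria qualifies under the Junesta–Vinoria agreement and E-258 is covered: preferential rate 7% applies instead.
Duty = £82,156.38 × 7% = £5,750.95.
Line 3 (T-228, Pelon, 2,998 kg, £68,804.10):
Code T-228 is under a tariff-rate quota (threshold 1,544 kg). In-quota: 1,544 kg at 3%; over-quota: 1,454 kg at 18.5%.
Pro-rata value split: in-quota = £68,804.10 × 1,544/2,998 = £35,434.80; over-quota = £68,804.10 − £35,434.80 = £33,369.30.
In-quota duty = £35,434.80 × 3% = £1,063.04. Over-quota duty = £33,369.30 × 18.5% = £6,173.32.
Line duty = £1,063.04 + £6,173.32 = £7,236.36.
Total = £14,120.43 + £5,750.95 + £7,236.36 = £27,107.74.

£27,107.74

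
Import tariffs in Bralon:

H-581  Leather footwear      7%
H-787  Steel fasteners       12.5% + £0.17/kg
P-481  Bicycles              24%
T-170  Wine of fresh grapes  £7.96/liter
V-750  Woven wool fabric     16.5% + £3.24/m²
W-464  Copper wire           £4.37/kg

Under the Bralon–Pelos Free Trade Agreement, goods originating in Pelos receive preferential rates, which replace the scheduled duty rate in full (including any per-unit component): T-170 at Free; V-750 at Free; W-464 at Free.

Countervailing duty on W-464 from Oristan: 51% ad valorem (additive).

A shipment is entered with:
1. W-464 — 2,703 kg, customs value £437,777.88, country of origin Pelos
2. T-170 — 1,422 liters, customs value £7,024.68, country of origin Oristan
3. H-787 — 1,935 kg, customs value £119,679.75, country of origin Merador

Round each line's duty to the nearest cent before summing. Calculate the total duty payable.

£26,608.04

Line 1 (W-464, Pelos, 2,703 kg, £437,777.88):
Base rate for W-464 is £4.37/kg.
Origin Pelos qualifies under the Bralon–Pelos agreement and W-464 is covered: preferential rate Free applies instead.
The additional-duty order on W-464 targets Oristan, not Pelos; it does not apply.
Duty = £437,777.88 × 0% = £0.00.
Line 2 (T-170, Oristan, 1,422 liters, £7,024.68):
Base rate for T-170 is £7.96/liter.
T-170 has an FTA preferential rate, but origin Oristan is not Pelos; base rate stands.
Duty = 1,422 × £7.96 = £11,319.12.
Line 3 (H-787, Merador, 1,935 kg, £119,679.75):
Base rate for H-787 is 12.5% + £0.17/kg.
Duty = £119,679.75 × 12.5% + 1,935 × £0.17 = £15,288.92.
Total = £0.00 + £11,319.12 + £15,288.92 = £26,608.04.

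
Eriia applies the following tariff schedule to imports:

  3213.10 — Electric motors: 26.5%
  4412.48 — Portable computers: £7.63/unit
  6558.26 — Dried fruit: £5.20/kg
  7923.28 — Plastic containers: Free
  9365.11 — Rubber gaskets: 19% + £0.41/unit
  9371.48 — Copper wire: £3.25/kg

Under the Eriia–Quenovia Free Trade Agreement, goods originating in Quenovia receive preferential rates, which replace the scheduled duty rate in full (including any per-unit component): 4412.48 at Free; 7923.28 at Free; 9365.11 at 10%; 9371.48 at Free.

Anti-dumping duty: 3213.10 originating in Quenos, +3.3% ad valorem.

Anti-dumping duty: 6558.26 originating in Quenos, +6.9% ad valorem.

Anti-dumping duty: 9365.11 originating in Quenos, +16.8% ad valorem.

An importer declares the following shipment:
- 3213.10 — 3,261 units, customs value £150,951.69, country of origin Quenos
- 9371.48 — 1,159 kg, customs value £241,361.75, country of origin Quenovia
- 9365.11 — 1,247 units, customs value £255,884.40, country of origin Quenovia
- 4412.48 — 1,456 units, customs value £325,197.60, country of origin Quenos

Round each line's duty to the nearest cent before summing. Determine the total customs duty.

Line 1 (3213.10, Quenos, 3,261 units, £150,951.69):
Base rate for 3213.10 is 26.5%.
Additional duty on 3213.10 from Quenos: +3.3%. Applied ad valorem rate: 26.5% + 3.3% = 29.8%.
Duty = £150,951.69 × 29.8% = £44,983.60.
Line 2 (9371.48, Quenovia, 1,159 kg, £241,361.75):
Base rate for 9371.48 is £3.25/kg.
Origin Quenovia qualifies under the Eriia–Quenovia agreement and 9371.48 is covered: preferential rate Free applies instead.
Duty = £241,361.75 × 0% = £0.00.
Line 3 (9365.11, Quenovia, 1,247 units, £255,884.40):
Base rate for 9365.11 is 19% + £0.41/unit.
Origin Quenovia qualifies under the Eriia–Quenovia agreement and 9365.11 is covered: preferential rate 10% applies instead.
The additional-duty order on 9365.11 targets Quenos, not Quenovia; it does not apply.
Duty = £255,884.40 × 10% = £25,588.44.
Line 4 (4412.48, Quenos, 1,456 units, £325,197.60):
Base rate for 4412.48 is £7.63/unit.
4412.48 has an FTA preferential rate, but origin Quenos is not Quenovia; base rate stands.
Duty = 1,456 × £7.63 = £11,109.28.
Total = £44,983.60 + £0.00 + £25,588.44 + £11,109.28 = £81,681.32.

£81,681.32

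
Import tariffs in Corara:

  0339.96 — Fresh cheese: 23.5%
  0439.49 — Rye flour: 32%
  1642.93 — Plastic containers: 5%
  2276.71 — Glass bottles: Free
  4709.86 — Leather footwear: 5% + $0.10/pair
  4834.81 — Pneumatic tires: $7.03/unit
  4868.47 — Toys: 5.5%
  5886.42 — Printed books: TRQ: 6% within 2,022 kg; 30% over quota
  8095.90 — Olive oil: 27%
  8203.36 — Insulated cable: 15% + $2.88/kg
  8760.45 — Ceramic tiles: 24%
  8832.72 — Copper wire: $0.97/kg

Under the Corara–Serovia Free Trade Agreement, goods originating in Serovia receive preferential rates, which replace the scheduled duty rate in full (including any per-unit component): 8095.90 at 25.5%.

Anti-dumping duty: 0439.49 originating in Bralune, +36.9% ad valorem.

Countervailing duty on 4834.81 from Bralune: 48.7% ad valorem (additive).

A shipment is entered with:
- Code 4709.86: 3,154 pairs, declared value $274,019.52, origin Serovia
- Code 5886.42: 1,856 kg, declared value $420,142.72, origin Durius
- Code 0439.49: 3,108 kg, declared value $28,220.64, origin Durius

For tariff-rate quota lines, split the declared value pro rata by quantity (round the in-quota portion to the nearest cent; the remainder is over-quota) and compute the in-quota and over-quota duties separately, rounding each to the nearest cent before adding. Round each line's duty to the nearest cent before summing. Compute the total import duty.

$48,255.54

Line 1 (4709.86, Serovia, 3,154 pairs, $274,019.52):
Base rate for 4709.86 is 5% + $0.10/pair.
Origin Serovia is the FTA partner but 4709.86 is not on the preference list; base rate stands.
Duty = $274,019.52 × 5% + 3,154 × $0.10 = $14,016.38.
Line 2 (5886.42, Durius, 1,856 kg, $420,142.72):
Code 5886.42 is under a tariff-rate quota (threshold 2,022 kg). Quantity 1,856 kg is within the quota, so the in-quota rate 6% applies to the full value.
Duty = $420,142.72 × 6% = $25,208.56.
Line 3 (0439.49, Durius, 3,108 kg, $28,220.64):
Base rate for 0439.49 is 32%.
The additional-duty order on 0439.49 targets Bralune, not Durius; it does not apply.
Duty = $28,220.64 × 32% = $9,030.60.
Total = $14,016.38 + $25,208.56 + $9,030.60 = $48,255.54.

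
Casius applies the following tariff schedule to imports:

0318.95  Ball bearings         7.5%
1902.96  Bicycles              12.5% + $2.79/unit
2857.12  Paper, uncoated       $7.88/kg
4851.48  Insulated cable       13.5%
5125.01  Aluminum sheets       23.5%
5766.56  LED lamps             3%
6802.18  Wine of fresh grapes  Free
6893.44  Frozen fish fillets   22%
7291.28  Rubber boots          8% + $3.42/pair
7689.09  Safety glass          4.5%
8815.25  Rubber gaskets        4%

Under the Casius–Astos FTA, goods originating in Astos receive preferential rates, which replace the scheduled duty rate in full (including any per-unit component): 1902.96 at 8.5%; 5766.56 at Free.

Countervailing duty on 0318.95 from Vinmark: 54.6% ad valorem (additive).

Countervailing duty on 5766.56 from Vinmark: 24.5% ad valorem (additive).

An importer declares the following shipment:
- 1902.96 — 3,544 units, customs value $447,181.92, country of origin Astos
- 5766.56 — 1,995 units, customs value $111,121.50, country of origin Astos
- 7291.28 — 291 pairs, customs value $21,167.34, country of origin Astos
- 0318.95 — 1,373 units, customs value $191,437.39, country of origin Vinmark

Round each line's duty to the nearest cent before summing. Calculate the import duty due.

$159,581.69

Line 1 (1902.96, Astos, 3,544 units, $447,181.92):
Base rate for 1902.96 is 12.5% + $2.79/unit.
Origin Astos qualifies under the Casius–Astos agreement and 1902.96 is covered: preferential rate 8.5% applies instead.
Duty = $447,181.92 × 8.5% = $38,010.46.
Line 2 (5766.56, Astos, 1,995 units, $111,121.50):
Base rate for 5766.56 is 3%.
Origin Astos qualifies under the Casius–Astos agreement and 5766.56 is covered: preferential rate Free applies instead.
The additional-duty order on 5766.56 targets Vinmark, not Astos; it does not apply.
Duty = $111,121.50 × 0% = $0.00.
Line 3 (7291.28, Astos, 291 pairs, $21,167.34):
Base rate for 7291.28 is 8% + $3.42/pair.
Origin Astos is the FTA partner but 7291.28 is not on the preference list; base rate stands.
Duty = $21,167.34 × 8% + 291 × $3.42 = $2,688.61.
Line 4 (0318.95, Vinmark, 1,373 units, $191,437.39):
Base rate for 0318.95 is 7.5%.
Additional duty on 0318.95 from Vinmark: +54.6%. Applied ad valorem rate: 7.5% + 54.6% = 62.1%.
Duty = $191,437.39 × 62.1% = $118,882.62.
Total = $38,010.46 + $0.00 + $2,688.61 + $118,882.62 = $159,581.69.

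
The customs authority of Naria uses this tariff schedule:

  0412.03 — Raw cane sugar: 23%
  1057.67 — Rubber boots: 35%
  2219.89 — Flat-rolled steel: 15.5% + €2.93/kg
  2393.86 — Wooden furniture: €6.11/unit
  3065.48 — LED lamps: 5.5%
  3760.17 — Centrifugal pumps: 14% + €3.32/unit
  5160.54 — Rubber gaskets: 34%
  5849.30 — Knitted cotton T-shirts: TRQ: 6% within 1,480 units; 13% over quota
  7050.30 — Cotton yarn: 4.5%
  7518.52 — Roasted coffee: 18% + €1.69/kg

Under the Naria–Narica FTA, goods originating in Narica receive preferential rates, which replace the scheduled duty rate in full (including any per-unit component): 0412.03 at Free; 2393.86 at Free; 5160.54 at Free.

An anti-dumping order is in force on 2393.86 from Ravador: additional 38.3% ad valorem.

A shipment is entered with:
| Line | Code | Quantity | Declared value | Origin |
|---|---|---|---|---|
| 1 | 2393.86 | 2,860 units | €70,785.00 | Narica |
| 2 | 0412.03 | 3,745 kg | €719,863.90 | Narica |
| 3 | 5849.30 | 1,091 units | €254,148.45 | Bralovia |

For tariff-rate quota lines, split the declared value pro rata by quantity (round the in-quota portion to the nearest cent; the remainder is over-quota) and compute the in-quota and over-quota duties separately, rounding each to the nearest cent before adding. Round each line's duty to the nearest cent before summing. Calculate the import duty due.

Line 1 (2393.86, Narica, 2,860 units, €70,785.00):
Base rate for 2393.86 is €6.11/unit.
Origin Narica qualifies under the Naria–Narica agreement and 2393.86 is covered: preferential rate Free applies instead.
The additional-duty order on 2393.86 targets Ravador, not Narica; it does not apply.
Duty = €70,785.00 × 0% = €0.00.
Line 2 (0412.03, Narica, 3,745 kg, €719,863.90):
Base rate for 0412.03 is 23%.
Origin Narica qualifies under the Naria–Narica agreement and 0412.03 is covered: preferential rate Free applies instead.
Duty = €719,863.90 × 0% = €0.00.
Line 3 (5849.30, Bralovia, 1,091 units, €254,148.45):
Code 5849.30 is under a tariff-rate quota (threshold 1,480 units). Quantity 1,091 units is within the quota, so the in-quota rate 6% applies to the full value.
Duty = €254,148.45 × 6% = €15,248.91.
Total = €0.00 + €0.00 + €15,248.91 = €15,248.91.

€15,248.91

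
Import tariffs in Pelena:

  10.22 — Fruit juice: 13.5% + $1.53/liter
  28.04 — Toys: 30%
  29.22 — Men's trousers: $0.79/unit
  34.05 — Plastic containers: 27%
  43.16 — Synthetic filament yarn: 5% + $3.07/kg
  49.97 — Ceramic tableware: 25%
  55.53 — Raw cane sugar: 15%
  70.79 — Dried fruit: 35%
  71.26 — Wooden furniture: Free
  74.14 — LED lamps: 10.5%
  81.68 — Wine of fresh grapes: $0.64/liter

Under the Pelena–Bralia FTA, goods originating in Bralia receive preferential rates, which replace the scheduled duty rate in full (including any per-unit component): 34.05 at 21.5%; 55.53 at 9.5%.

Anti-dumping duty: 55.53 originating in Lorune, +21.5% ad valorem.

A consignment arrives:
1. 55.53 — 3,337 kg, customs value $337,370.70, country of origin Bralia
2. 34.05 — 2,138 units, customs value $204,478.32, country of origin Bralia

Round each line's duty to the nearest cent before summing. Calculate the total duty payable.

Line 1 (55.53, Bralia, 3,337 kg, $337,370.70):
Base rate for 55.53 is 15%.
Origin Bralia qualifies under the Pelena–Bralia agreement and 55.53 is covered: preferential rate 9.5% applies instead.
The additional-duty order on 55.53 targets Lorune, not Bralia; it does not apply.
Duty = $337,370.70 × 9.5% = $32,050.22.
Line 2 (34.05, Bralia, 2,138 units, $204,478.32):
Base rate for 34.05 is 27%.
Origin Bralia qualifies under the Pelena–Bralia agreement and 34.05 is covered: preferential rate 21.5% applies instead.
Duty = $204,478.32 × 21.5% = $43,962.84.
Total = $32,050.22 + $43,962.84 = $76,013.06.

$76,013.06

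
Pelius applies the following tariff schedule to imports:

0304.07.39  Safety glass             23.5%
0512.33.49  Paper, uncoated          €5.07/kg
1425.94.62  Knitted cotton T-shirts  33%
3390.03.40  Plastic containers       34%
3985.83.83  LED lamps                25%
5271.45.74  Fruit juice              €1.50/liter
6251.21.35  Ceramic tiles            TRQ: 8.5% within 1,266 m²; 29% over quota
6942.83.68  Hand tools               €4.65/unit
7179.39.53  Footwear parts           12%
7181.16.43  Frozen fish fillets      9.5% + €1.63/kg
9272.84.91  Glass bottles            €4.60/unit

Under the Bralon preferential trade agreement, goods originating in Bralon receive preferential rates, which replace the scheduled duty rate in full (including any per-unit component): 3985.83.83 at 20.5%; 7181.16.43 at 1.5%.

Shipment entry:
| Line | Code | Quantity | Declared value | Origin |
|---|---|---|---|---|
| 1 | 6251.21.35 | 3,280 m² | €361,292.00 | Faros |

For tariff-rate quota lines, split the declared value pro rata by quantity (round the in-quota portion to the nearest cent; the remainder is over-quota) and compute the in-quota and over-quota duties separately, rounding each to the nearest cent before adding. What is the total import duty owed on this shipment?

Line 1 (6251.21.35, Faros, 3,280 m², €361,292.00):
Code 6251.21.35 is under a tariff-rate quota (threshold 1,266 m²). In-quota: 1,266 m² at 8.5%; over-quota: 2,014 m² at 29%.
Pro-rata value split: in-quota = €361,292.00 × 1,266/3,280 = €139,449.90; over-quota = €361,292.00 − €139,449.90 = €221,842.10.
In-quota duty = €139,449.90 × 8.5% = €11,853.24. Over-quota duty = €221,842.10 × 29% = €64,334.21.
Line duty = €11,853.24 + €64,334.21 = €76,187.45.

€76,187.45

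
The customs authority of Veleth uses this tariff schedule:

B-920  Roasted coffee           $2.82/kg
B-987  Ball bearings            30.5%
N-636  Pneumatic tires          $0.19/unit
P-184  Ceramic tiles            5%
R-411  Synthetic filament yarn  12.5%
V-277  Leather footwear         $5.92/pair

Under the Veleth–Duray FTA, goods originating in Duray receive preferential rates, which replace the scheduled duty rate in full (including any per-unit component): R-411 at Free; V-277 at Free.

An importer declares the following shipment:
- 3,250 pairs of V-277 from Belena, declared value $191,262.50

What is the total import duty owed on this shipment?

$19,240.00

Line 1 (V-277, Belena, 3,250 pairs, $191,262.50):
Base rate for V-277 is $5.92/pair.
V-277 has an FTA preferential rate, but origin Belena is not Duray; base rate stands.
Duty = 3,250 × $5.92 = $19,240.00.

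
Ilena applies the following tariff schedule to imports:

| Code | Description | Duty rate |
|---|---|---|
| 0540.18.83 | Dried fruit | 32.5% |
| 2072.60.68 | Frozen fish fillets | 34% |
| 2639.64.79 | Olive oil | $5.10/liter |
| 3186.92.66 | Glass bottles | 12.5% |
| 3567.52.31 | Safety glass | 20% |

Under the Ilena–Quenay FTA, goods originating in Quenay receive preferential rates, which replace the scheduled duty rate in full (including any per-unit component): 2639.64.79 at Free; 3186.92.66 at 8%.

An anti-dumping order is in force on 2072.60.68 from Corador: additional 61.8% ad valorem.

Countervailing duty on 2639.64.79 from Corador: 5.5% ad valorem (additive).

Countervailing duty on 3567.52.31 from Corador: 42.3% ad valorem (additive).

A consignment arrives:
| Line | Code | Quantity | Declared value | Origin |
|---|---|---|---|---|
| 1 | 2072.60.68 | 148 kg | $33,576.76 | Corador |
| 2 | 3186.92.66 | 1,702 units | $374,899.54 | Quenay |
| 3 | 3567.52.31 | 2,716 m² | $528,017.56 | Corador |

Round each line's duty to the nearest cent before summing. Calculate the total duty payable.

Line 1 (2072.60.68, Corador, 148 kg, $33,576.76):
Base rate for 2072.60.68 is 34%.
Additional duty on 2072.60.68 from Corador: +61.8%. Applied ad valorem rate: 34% + 61.8% = 95.8%.
Duty = $33,576.76 × 95.8% = $32,166.54.
Line 2 (3186.92.66, Quenay, 1,702 units, $374,899.54):
Base rate for 3186.92.66 is 12.5%.
Origin Quenay qualifies under the Ilena–Quenay agreement and 3186.92.66 is covered: preferential rate 8% applies instead.
Duty = $374,899.54 × 8% = $29,991.96.
Line 3 (3567.52.31, Corador, 2,716 m², $528,017.56):
Base rate for 3567.52.31 is 20%.
Additional duty on 3567.52.31 from Corador: +42.3%. Applied ad valorem rate: 20% + 42.3% = 62.3%.
Duty = $528,017.56 × 62.3% = $328,954.94.
Total = $32,166.54 + $29,991.96 + $328,954.94 = $391,113.44.

$391,113.44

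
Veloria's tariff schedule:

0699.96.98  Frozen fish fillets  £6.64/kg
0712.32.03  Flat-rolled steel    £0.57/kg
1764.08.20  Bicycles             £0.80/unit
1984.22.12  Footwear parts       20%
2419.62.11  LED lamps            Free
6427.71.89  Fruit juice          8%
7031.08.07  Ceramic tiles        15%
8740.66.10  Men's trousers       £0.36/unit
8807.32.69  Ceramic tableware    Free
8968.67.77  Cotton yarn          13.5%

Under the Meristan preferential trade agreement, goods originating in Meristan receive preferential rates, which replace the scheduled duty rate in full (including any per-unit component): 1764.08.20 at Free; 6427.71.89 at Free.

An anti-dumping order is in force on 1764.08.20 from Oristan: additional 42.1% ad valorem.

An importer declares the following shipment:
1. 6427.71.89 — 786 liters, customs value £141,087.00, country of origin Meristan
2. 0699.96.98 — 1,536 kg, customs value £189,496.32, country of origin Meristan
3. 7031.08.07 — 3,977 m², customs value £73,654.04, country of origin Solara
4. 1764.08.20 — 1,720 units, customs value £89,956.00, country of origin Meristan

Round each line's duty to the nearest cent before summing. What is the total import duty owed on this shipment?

£21,247.15

Line 1 (6427.71.89, Meristan, 786 liters, £141,087.00):
Base rate for 6427.71.89 is 8%.
Origin Meristan qualifies under the Veloria–Meristan agreement and 6427.71.89 is covered: preferential rate Free applies instead.
Duty = £141,087.00 × 0% = £0.00.
Line 2 (0699.96.98, Meristan, 1,536 kg, £189,496.32):
Base rate for 0699.96.98 is £6.64/kg.
Origin Meristan is the FTA partner but 0699.96.98 is not on the preference list; base rate stands.
Duty = 1,536 × £6.64 = £10,199.04.
Line 3 (7031.08.07, Solara, 3,977 m², £73,654.04):
Base rate for 7031.08.07 is 15%.
Duty = £73,654.04 × 15% = £11,048.11.
Line 4 (1764.08.20, Meristan, 1,720 units, £89,956.00):
Base rate for 1764.08.20 is £0.80/unit.
Origin Meristan qualifies under the Veloria–Meristan agreement and 1764.08.20 is covered: preferential rate Free applies instead.
The additional-duty order on 1764.08.20 targets Oristan, not Meristan; it does not apply.
Duty = £89,956.00 × 0% = £0.00.
Total = £0.00 + £10,199.04 + £11,048.11 + £0.00 = £21,247.15.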